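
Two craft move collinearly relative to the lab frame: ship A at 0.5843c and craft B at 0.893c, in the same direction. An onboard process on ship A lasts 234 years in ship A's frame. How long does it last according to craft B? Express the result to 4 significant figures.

306.4 years

The velocity of ship A relative to craft B is (0.5843 − 0.893)c / (1 − 0.5843×0.893) = −0.64552c; relative speed 0.64552c.
γ for this relative speed: γ = 1/√(1 − 0.416696) = 1.3093.
The clock on ship A records proper time, so craft B measures Δt = γΔτ = 1.3093 × 234 = 306.4 years.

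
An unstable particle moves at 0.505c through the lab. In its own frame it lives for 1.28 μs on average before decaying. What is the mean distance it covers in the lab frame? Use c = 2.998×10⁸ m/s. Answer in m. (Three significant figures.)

225 m

γ = 1/√(1 − β²) = 1/√(1 − 0.255025) = 1/√0.744975 = 1/0.863119 = 1.1586.
Lab-frame lifetime: Δt = γτ = 1.1586 × 1.28 μs = 1.483 μs.
Distance: d = vΔt = 0.505 × 2.998×10⁸ m/s × 1.4830×10^-6 s = 225 m.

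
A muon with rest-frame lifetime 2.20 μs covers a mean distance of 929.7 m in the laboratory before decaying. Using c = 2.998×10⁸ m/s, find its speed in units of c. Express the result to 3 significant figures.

0.816c

Lab distance = (lab lifetime)·v = γτ·βc, so βγ = d/(cτ) = 929.7/(2.998×10⁸ × 2.200×10^-6) = 1.4096.
With βγ = 1.4096: γ² = 1 + (βγ)² = 2.98697, and β = (βγ)/γ = 1.4096/1.72829 = 0.816.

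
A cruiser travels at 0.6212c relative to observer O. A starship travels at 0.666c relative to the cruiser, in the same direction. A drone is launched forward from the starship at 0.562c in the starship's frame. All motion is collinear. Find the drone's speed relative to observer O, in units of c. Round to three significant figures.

0.974c

Compose velocities in two stages. Stage 1 (into S'): u₁ = (0.562+0.666)/(1+0.562×0.666) = 0.89355.
Stage 2 (into S): u = (0.89355+0.6212)/(1+0.89355×0.6212) = 0.97407, so the speed is 0.974c.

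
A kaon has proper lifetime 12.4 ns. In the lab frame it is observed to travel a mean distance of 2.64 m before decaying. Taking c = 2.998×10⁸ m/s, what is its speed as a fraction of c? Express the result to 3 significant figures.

0.579c

Lab distance = (lab lifetime)·v = γτ·βc, so βγ = d/(cτ) = 2.640/(2.998×10⁸ × 1.240×10^-8) = 0.71015.
With βγ = 0.71015: γ² = 1 + (βγ)² = 1.504313, and β = (βγ)/γ = 0.71015/1.2265 = 0.579.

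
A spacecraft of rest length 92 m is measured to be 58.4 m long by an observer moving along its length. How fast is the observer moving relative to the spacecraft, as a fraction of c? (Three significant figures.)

0.773c

Length contraction gives γ = L₀/L = 92/58.4 = 1.5753.
β = √(1 − 1/γ²) = √0.597029 = 0.773.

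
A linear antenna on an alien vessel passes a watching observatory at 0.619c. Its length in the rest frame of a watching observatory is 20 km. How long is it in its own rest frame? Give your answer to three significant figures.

25.5 km

γ = 1/√(1 − β²) = 1/√(1 − 0.383161) = 1/√0.616839 = 1/0.785391 = 1.2733.
Proper length: L₀ = γ·L = 1.2733 × 20 = 25.5 km.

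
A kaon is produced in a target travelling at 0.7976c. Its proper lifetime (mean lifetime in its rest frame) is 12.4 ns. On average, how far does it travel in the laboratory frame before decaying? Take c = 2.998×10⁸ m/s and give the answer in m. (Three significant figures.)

4.92 m

γ = 1/√(1 − β²) = 1/√(1 − 0.63616576) = 1/√0.36383424 = 1/0.603187 = 1.6579.
Lab-frame lifetime: Δt = γτ = 1.6579 × 12.4 ns = 20.558 ns.
Distance: d = vΔt = 0.7976 × 2.998×10⁸ m/s × 2.0558×10^-8 s = 4.92 m.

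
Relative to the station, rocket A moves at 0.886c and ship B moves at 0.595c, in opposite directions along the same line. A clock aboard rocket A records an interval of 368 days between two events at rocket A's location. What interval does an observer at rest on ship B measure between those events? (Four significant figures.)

1508 days

The velocity of rocket A relative to ship B is (0.886 + 0.595)c / (1 + 0.886×0.595) = 0.96977c; relative speed 0.96977c.
γ for this relative speed: γ = 1/√(1 − 0.940454) = 4.098.
Rocket A's interval is proper; time dilation gives Δt_B = γΔτ = 4.098 × 368 days = 1508 days.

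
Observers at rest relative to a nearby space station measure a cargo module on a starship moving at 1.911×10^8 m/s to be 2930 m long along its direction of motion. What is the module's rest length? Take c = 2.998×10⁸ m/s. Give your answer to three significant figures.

3800 m

β = v/c = (1.911×10^8 m/s)/(2.998×10⁸ m/s) = 0.637425.
γ = 1/√(1 − β²) = 1/√(1 − 0.4063106) = 1/√0.5936894 = 1/0.770512 = 1.2978.
Proper length: L₀ = γ·L = 1.2978 × 2930 = 3800 m.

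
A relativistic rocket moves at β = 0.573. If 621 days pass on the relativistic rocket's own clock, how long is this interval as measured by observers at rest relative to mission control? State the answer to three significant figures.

With β = 0.573, γ = 1/√(1 − 0.573²) = 1/√0.671671 = 1.2202.
Time dilation: Δt = γ·Δτ = 1.2202 × 621 = 758 days.

758 days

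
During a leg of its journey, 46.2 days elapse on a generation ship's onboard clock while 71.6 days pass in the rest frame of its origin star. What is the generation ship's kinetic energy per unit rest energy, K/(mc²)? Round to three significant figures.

The time-dilation ratio gives γ = 71.6/46.2 = 1.54978.
Since K = (γ−1)mc², K/(mc²) = 1.54978 − 1 = 0.550.

0.550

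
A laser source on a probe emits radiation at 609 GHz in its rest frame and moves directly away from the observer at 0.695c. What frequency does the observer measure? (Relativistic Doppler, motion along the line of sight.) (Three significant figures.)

258 GHz

Relativistic Doppler (source moving away): f_obs = f_src · √((1−β)/(1+β)).
With β = 0.695: factor = √(0.305/1.695) = 0.42419.
f_obs = 609 × 0.42419 = 258 GHz.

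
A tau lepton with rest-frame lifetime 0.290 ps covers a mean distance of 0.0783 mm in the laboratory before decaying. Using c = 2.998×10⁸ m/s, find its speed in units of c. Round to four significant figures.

Lab distance = (lab lifetime)·v = γτ·βc, so βγ = d/(cτ) = 7.830×10^-5/(2.998×10⁸ × 2.900×10^-13) = 0.9006.
With βγ = 0.9006: γ² = 1 + (βγ)² = 1.81108, and β = (βγ)/γ = 0.9006/1.34576 = 0.6692.

0.6692c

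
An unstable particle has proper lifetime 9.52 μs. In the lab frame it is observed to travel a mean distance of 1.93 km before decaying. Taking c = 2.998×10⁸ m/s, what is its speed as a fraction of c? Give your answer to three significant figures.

d = βγcτ ⇒ βγ = d/(cτ) = 1930 m / (2854.096 m) = 0.67622.
β = (βγ)/√(1+(βγ)²) = 0.67622/√1.457273 = 0.560.

0.560c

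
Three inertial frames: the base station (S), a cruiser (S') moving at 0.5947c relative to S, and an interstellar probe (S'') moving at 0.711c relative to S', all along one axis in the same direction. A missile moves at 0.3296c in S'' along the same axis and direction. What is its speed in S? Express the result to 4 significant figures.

First combine the missile and interstellar probe (S''→S'): u₁ = (0.3296 + 0.711)/(1 + 0.3296×0.711) = 1.0406/1.2343456 = 0.84304.
Then combine with the cruiser (S'→S): u = (0.84304 + 0.5947)/(1 + 0.84304×0.5947) = 1.43774/1.501355888 = 0.95763.

0.9576c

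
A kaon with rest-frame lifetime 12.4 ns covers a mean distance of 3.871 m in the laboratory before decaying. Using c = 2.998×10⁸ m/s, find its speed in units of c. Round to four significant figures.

0.7213c

Let x = d/(cτ) = 3.871 m / (2.998×10⁸ m/s × 1.240×10^-8 s) = 1.0413. Since d = βγcτ, x = βγ = β/√(1−β²).
Solving: β² = x²/(1+x²) = 1.08431/2.08431 = 0.520225, so β = 0.7213.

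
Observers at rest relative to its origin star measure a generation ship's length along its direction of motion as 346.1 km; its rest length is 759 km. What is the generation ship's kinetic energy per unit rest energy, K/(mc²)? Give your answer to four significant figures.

1.193

Length contraction gives γ = L₀/L = 759/346.1 = 2.19301.
K/(mc²) = γ − 1 = 2.19301 − 1 = 1.193.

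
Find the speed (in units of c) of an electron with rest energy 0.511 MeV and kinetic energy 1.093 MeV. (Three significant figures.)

0.948c

K = (γ−1)mc², so γ = 1 + 1.093/0.511 = 3.1389.
Then v/c = √(1 − γ⁻²) = √(1 − 0.101495) = √0.898505 = 0.948.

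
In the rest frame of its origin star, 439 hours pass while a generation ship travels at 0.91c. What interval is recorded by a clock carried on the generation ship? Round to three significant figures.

γ = 1/√(1 − β²) = 1/√(1 − 0.8281) = 1/√0.1719 = 1/0.414608 = 2.4119.
The moving clock records proper time: Δτ = Δt/γ = 439/2.4119 = 182 hours.

182 hours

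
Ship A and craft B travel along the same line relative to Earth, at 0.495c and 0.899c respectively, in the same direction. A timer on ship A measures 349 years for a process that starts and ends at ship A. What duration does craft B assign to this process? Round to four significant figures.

The velocity of ship A relative to craft B is (0.495 − 0.899)c / (1 − 0.495×0.899) = −0.72793c; relative speed 0.72793c.
γ for this relative speed: γ = 1/√(1 − 0.529882) = 1.4585.
The clock on ship A records proper time, so craft B measures Δt = γΔτ = 1.4585 × 349 = 509.0 years.

509.0 years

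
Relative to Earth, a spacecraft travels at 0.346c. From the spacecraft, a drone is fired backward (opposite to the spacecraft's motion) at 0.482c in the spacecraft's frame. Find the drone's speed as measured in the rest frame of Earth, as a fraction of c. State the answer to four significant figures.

Relativistic velocity addition: u = (u' + v)/(1 + u'v/c²), with u' = −0.482c and v = 0.346c.
Numerator: −0.482 + 0.346 = −0.136. Denominator: 1 + (−0.482)(0.346) = 0.833228.
u = −0.136/0.833228 = −0.16322, so the speed is 0.1632c.

0.1632c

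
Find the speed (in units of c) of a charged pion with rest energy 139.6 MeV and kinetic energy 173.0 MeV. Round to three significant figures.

K = (γ−1)mc², so γ = 1 + 173.0/139.6 = 2.2393.
Then v/c = √(1 − γ⁻²) = √(1 − 0.199423) = √0.800577 = 0.895.

0.895c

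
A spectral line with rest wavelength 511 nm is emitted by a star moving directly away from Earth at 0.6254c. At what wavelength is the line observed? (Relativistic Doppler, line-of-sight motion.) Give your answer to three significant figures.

1060 nm

Relativistic Doppler for wavelength: λ_obs = λ_src · √((1+β)/(1−β)).
With β = 0.6254: factor = √(1.6254/0.3746) = 2.083.
λ_obs = 511 × 2.083 = 1060 nm.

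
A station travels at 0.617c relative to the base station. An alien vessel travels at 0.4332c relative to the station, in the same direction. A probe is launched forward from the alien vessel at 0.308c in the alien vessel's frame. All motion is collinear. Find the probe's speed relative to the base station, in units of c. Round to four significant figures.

0.9056c

Apply u = (u'+v)/(1+u'v) twice. Probe in the station frame: (0.308+0.4332)/(1+0.308·0.4332) = 0.7412/1.1334256 = 0.65395c.
That velocity, transformed to the rest frame of the base station: (0.65395+0.617)/(1+0.65395·0.617) = 1.27095/1.40348715 = 0.90557c.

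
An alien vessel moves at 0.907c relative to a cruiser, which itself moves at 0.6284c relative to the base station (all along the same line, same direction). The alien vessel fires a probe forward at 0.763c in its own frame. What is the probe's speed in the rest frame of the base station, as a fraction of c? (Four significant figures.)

0.9970c

First combine the probe and alien vessel (S''→S'): u₁ = (0.763 + 0.907)/(1 + 0.763×0.907) = 1.67/1.692041 = 0.98697.
Then combine with the cruiser (S'→S): u = (0.98697 + 0.6284)/(1 + 0.98697×0.6284) = 1.61537/1.620211948 = 0.99701.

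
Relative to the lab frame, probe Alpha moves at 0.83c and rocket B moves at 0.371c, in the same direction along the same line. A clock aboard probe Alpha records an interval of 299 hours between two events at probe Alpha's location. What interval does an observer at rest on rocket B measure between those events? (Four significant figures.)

Speed of probe Alpha in rocket B's frame: u = (v_A − v_B)/(1 − v_A v_B/c²) = (0.83 − 0.371)/(1 − 0.83×0.371) = 0.459/0.69207 = 0.66323; |u| = 0.66323c.
At |u| = 0.66323c, γ = (1 − 0.439874)^(−1/2) = 1.3362.
The clock on probe Alpha records proper time, so rocket B measures Δt = γΔτ = 1.3362 × 299 = 399.5 hours.

399.5 hours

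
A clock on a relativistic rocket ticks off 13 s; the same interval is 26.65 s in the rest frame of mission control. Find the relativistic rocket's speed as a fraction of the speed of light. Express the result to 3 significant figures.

γ = Δt/Δτ = 26.65/13 = 2.05.
β = √(1 − 1/γ²) = √(1 − 0.237954) = √0.762046 = 0.873.

0.873c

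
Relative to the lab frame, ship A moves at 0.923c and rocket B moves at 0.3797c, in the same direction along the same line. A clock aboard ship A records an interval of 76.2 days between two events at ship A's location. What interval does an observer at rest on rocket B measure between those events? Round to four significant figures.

Speed of ship A in rocket B's frame: u = (v_A − v_B)/(1 − v_A v_B/c²) = (0.923 − 0.3797)/(1 − 0.923×0.3797) = 0.5433/0.6495369 = 0.83644; |u| = 0.83644c.
γ for this relative speed: γ = 1/√(1 − 0.699632) = 1.8246.
The clock on ship A records proper time, so rocket B measures Δt = γΔτ = 1.8246 × 76.2 = 139.0 days.

139.0 days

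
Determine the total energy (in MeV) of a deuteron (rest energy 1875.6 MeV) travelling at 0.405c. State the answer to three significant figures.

2050 MeV

Lorentz factor: γ = (1 − 0.164025)^(−1/2) = 1.0937.
Total energy: E = γmc² = 1.0937 × 1875.6 MeV = 2050 MeV.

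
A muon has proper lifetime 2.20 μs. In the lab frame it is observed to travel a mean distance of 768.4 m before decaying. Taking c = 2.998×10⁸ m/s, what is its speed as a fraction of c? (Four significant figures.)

Let x = d/(cτ) = 768.4 m / (2.998×10⁸ m/s × 2.200×10^-6 s) = 1.165. Since d = βγcτ, x = βγ = β/√(1−β²).
Solving: β² = x²/(1+x²) = 1.35723/2.35723 = 0.575773, so β = 0.7588.

0.7588c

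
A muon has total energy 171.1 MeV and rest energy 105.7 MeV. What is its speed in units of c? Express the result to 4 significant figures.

Total energy E = γmc² gives γ = 171.1/105.7 = 1.6187.
Hence β = √(1 − 1/γ²) = √(1 − 0.381652) = √0.618348 = 0.7864.

0.7864c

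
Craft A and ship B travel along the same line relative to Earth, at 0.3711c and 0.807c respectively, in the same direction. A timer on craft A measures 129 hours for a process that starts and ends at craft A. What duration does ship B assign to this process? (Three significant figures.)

165 hours

Speed of craft A in ship B's frame: u = (v_A − v_B)/(1 − v_A v_B/c²) = (0.3711 − 0.807)/(1 − 0.3711×0.807) = −0.4359/0.7005223 = −0.62225; |u| = 0.62225c.
γ for this relative speed: γ = 1/√(1 − 0.387195) = 1.2774.
Craft A's interval is proper; time dilation gives Δt_B = γΔτ = 1.2774 × 129 hours = 165 hours.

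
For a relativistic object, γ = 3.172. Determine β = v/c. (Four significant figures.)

β = √(1 − 1/γ²) = √(1 − 1/10.061584) = √0.900612 = 0.9490.

0.9490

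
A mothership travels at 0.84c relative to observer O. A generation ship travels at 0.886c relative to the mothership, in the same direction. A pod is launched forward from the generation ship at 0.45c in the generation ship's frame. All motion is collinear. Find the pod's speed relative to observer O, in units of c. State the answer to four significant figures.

0.9960c

Apply u = (u'+v)/(1+u'v) twice. Pod in the mothership frame: (0.45+0.886)/(1+0.45·0.886) = 1.336/1.3987 = 0.95517c.
That velocity, transformed to the rest frame of observer O: (0.95517+0.84)/(1+0.95517·0.84) = 1.79517/1.8023428 = 0.99602c.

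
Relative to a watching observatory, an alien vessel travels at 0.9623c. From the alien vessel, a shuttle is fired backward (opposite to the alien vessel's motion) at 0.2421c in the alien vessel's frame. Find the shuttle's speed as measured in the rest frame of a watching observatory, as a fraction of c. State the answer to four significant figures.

Relativistic velocity addition: u = (u' + v)/(1 + u'v/c²), with u' = −0.2421c and v = 0.9623c.
Numerator: −0.2421 + 0.9623 = 0.7202. Denominator: 1 + (−0.2421)(0.9623) = 0.76702717.
u = 0.7202/0.76702717 = 0.93895, so the speed is 0.9389c.

0.9389c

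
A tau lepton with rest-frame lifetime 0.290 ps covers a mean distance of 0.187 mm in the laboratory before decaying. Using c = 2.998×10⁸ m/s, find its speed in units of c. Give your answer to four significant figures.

Lab distance = (lab lifetime)·v = γτ·βc, so βγ = d/(cτ) = 1.870×10^-4/(2.998×10⁸ × 2.900×10^-13) = 2.1509.
With βγ = 2.1509: γ² = 1 + (βγ)² = 5.62637, and β = (βγ)/γ = 2.1509/2.372 = 0.9068.

0.9068c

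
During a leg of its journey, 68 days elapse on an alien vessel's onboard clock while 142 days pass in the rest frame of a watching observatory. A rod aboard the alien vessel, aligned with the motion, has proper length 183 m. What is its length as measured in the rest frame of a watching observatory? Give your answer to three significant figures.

The time-dilation ratio gives γ = 142/68 = 2.08824.
L = L₀/γ = 183/2.08824 = 87.6 m.

87.6 m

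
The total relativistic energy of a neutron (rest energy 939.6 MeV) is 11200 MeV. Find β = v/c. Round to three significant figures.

Total energy E = γmc² gives γ = 11200/939.6 = 11.92.
Hence β = √(1 − 1/γ²) = √(1 − 0.00703797) = √0.99296203 = 0.996.

0.996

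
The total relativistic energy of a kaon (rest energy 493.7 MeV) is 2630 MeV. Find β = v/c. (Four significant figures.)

0.9822

γ = E/(mc²) = 2630/493.7 = 5.3271.
β = √(1 − 1/γ²) = √(1 − 0.0352386) = √0.9647614 = 0.9822.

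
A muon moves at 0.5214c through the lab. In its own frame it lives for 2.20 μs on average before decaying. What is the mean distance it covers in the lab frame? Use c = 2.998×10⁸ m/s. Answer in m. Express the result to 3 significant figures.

403 m

β² = 0.27185796, so γ = 1/√0.72814204 = 1.1719.
Lab-frame lifetime: Δt = γτ = 1.1719 × 2.20 μs = 2.5782 μs.
Distance: d = vΔt = 0.5214 × 2.998×10⁸ m/s × 2.5782×10^-6 s = 403 m.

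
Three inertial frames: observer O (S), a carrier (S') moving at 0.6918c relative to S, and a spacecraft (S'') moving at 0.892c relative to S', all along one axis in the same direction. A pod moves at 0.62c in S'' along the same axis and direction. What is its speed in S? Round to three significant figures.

Compose velocities in two stages. Stage 1 (into S'): u₁ = (0.62+0.892)/(1+0.62×0.892) = 0.97357.
Stage 2 (into S): u = (0.97357+0.6918)/(1+0.97357×0.6918) = 0.99513, so the speed is 0.995c.

0.995c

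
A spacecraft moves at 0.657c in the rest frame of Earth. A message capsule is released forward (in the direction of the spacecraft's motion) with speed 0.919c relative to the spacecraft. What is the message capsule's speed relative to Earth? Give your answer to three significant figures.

Relativistic velocity addition: u = (u' + v)/(1 + u'v/c²), with u' = 0.919c and v = 0.657c.
Numerator: 0.919 + 0.657 = 1.576. Denominator: 1 + (0.919)(0.657) = 1.603783.
u = 1.576/1.603783 = 0.98268, so the speed is 0.983c.

0.983c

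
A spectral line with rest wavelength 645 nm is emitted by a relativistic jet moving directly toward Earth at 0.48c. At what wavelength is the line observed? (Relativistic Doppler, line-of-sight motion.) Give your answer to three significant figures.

Relativistic Doppler for wavelength: λ_obs = λ_src · √((1−β)/(1+β)).
With β = 0.48: factor = √(0.52/1.48) = 0.59275.
λ_obs = 645 × 0.59275 = 382 nm.

382 nm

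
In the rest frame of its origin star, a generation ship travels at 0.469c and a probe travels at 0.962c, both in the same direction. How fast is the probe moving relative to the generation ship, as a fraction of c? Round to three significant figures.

0.898c

Transform to the generation ship's frame: u' = (u − v)/(1 − uv/c²).
u' = (0.962 − 0.469)/(1 − 0.962×0.469) = 0.493/0.548822 = 0.89829.
Speed in the generation ship's frame: 0.898c (in the same direction).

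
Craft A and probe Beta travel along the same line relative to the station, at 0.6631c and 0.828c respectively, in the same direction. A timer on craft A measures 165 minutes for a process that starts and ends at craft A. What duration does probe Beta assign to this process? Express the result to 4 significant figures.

177.3 minutes

Transform craft A's velocity into probe Beta's frame: (0.6631 − 0.828)/(1 − 0.6631·0.828) = −0.1649/0.4509532, so the relative speed is 0.36567c.
At |u| = 0.36567c, γ = (1 − 0.133715)^(−1/2) = 1.0744.
Craft A's interval is proper; time dilation gives Δt_B = γΔτ = 1.0744 × 165 minutes = 177.3 minutes.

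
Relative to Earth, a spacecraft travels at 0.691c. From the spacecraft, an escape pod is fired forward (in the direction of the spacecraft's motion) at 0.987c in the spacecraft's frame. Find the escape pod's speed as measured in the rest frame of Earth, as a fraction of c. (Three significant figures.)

0.998c

Relativistic velocity addition: u = (u' + v)/(1 + u'v/c²), with u' = 0.987c and v = 0.691c.
Numerator: 0.987 + 0.691 = 1.678. Denominator: 1 + (0.987)(0.691) = 1.682017.
u = 1.678/1.682017 = 0.99761, so the speed is 0.998c.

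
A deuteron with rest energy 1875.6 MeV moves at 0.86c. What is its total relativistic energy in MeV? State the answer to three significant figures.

Lorentz factor: γ = (1 − 0.7396)^(−1/2) = 1.9597.
Total energy: E = γmc² = 1.9597 × 1875.6 MeV = 3680 MeV.

3680 MeV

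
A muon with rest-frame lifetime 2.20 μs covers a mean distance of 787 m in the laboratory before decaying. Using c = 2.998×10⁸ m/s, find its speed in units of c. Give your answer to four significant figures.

0.7664c

Let x = d/(cτ) = 787.0 m / (2.998×10⁸ m/s × 2.200×10^-6 s) = 1.1932. Since d = βγcτ, x = βγ = β/√(1−β²).
Solving: β² = x²/(1+x²) = 1.42373/2.42373 = 0.587413, so β = 0.7664.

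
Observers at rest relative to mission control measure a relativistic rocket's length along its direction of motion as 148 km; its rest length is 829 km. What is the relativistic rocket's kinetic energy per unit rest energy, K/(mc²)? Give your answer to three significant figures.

4.60

Length contraction gives γ = L₀/L = 829/148 = 5.60135.
K/(mc²) = γ − 1 = 5.60135 − 1 = 4.60.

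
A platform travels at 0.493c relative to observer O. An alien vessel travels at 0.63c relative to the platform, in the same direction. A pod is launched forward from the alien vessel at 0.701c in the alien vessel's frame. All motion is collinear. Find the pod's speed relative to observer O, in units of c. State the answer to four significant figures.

0.9733c

First combine the pod and alien vessel (S''→S'): u₁ = (0.701 + 0.63)/(1 + 0.701×0.63) = 1.331/1.44163 = 0.92326.
Then combine with the platform (S'→S): u = (0.92326 + 0.493)/(1 + 0.92326×0.493) = 1.41626/1.45516718 = 0.97326.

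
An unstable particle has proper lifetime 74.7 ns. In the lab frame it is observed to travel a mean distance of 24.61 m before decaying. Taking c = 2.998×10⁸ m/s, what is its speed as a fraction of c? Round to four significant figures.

d = βγcτ ⇒ βγ = d/(cτ) = 24.61 m / (22.39506 m) = 1.0989.
β = (βγ)/√(1+(βγ)²) = 1.0989/√2.20758 = 0.7396.

0.7396c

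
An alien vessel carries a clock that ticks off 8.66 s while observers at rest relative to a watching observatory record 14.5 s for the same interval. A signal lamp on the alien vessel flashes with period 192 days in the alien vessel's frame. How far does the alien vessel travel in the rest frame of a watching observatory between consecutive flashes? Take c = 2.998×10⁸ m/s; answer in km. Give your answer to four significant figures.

6.679×10^12 km

γ = Δt/Δτ = 14.5/8.66 = 1.67436.
β = √(1 − 1/γ²) = 0.80206. Lab-frame period = γτ = 1.67436×192 days = 321.48 days. Distance = βc × γτ = 0.80206 × 2.998×10⁸ m/s × 27775872 s = 6.6789×10^15 m = 6.679×10^12 km.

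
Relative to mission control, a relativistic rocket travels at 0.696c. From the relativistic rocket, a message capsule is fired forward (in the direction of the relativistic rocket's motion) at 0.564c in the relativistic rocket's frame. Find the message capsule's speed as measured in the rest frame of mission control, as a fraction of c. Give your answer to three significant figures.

Relativistic velocity addition: u = (u' + v)/(1 + u'v/c²), with u' = 0.564c and v = 0.696c.
Numerator: 0.564 + 0.696 = 1.26. Denominator: 1 + (0.564)(0.696) = 1.392544.
u = 1.26/1.392544 = 0.90482, so the speed is 0.905c.

0.905c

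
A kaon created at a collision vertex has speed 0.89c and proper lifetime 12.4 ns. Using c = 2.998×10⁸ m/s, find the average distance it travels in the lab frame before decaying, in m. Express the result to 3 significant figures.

7.26 m

γ = 1/√(1 − β²) = 1/√(1 − 0.7921) = 1/√0.2079 = 1/0.455961 = 2.1932.
Lab-frame lifetime: Δt = γτ = 2.1932 × 12.4 ns = 27.196 ns.
Distance: d = vΔt = 0.89 × 2.998×10⁸ m/s × 2.7196×10^-8 s = 7.26 m.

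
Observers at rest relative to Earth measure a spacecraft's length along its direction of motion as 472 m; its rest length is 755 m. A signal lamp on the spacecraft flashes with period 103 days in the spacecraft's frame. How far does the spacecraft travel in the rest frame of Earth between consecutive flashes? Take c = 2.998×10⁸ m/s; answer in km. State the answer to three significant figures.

3.33×10^12 km

Length contraction gives γ = L₀/L = 755/472 = 1.59958.
β = √(1 − 1/γ²) = 0.78049. Lab-frame period = γτ = 1.59958×103 days = 164.76 days. Distance = βc × γτ = 0.78049 × 2.998×10⁸ m/s × 14235264 s = 3.3309×10^15 m = 3.33×10^12 km.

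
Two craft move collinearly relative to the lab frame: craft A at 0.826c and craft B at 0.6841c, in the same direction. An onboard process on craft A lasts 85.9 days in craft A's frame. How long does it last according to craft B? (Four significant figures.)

90.87 days

The velocity of craft A relative to craft B is (0.826 − 0.6841)c / (1 − 0.826×0.6841) = 0.32626c; relative speed 0.32626c.
At |u| = 0.32626c, γ = (1 − 0.106446)^(−1/2) = 1.0579.
The clock on craft A records proper time, so craft B measures Δt = γΔτ = 1.0579 × 85.9 = 90.87 days.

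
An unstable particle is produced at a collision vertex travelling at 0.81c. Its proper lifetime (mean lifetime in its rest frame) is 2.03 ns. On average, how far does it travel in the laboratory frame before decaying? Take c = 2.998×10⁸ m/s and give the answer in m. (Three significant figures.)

0.841 m

γ = 1/√(1 − β²) = 1/√(1 − 0.6561) = 1/√0.3439 = 1/0.58643 = 1.7052.
Lab-frame lifetime: Δt = γτ = 1.7052 × 2.03 ns = 3.4616 ns.
Distance: d = vΔt = 0.81 × 2.998×10⁸ m/s × 3.4616×10^-9 s = 0.841 m.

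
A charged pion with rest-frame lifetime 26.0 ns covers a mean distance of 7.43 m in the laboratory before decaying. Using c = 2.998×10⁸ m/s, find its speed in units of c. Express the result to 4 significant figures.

0.6900c

d = βγcτ ⇒ βγ = d/(cτ) = 7.430 m / (7.7948 m) = 0.9532.
β = (βγ)/√(1+(βγ)²) = 0.9532/√1.90859 = 0.6900.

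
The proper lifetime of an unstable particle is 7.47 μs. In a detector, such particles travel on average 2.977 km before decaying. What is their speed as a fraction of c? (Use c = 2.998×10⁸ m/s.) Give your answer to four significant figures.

0.7991c

Lab distance = (lab lifetime)·v = γτ·βc, so βγ = d/(cτ) = 2977/(2.998×10⁸ × 7.470×10^-6) = 1.3293.
With βγ = 1.3293: γ² = 1 + (βγ)² = 2.76704, and β = (βγ)/γ = 1.3293/1.66344 = 0.7991.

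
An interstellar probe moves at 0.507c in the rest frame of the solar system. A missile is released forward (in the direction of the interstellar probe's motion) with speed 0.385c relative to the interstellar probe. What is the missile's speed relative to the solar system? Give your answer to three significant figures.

In units of c, u = (u' + v)/(1 + u'v) with u' = 0.385 and v = 0.507.
Numerator: 0.385 + 0.507 = 0.892. Denominator: 1 + (0.385)(0.507) = 1.195195.
u = 0.892/1.195195 = 0.74632, so the speed is 0.746c.

0.746c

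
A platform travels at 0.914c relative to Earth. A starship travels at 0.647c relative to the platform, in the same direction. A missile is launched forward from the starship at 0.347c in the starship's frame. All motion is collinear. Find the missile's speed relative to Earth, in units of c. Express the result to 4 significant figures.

Apply u = (u'+v)/(1+u'v) twice. Missile in the platform frame: (0.347+0.647)/(1+0.347·0.647) = 0.994/1.224509 = 0.81175c.
That velocity, transformed to the rest frame of Earth: (0.81175+0.914)/(1+0.81175·0.914) = 1.72575/1.7419395 = 0.99071c.

0.9907c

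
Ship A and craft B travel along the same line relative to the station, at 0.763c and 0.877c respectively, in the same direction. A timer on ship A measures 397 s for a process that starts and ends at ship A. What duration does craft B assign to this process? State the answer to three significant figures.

423 s

Transform ship A's velocity into craft B's frame: (0.763 − 0.877)/(1 − 0.763·0.877) = −0.114/0.330849, so the relative speed is 0.34457c.
At |u| = 0.34457c, γ = (1 − 0.118728)^(−1/2) = 1.0652.
The clock on ship A records proper time, so craft B measures Δt = γΔτ = 1.0652 × 397 = 423 s.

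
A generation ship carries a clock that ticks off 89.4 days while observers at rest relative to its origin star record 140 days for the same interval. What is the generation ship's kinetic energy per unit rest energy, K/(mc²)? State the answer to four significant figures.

From Δt = γΔτ: γ = 140/89.4 = 1.566.
K/(mc²) = γ − 1 = 1.566 − 1 = 0.5660.

0.5660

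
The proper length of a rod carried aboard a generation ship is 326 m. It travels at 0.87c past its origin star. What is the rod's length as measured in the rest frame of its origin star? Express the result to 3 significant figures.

161 m

γ = 1/√(1 − β²) = 1/√(1 − 0.7569) = 1/√0.2431 = 1/0.493052 = 2.0282.
Length contraction: L = L₀/γ = 326/2.0282 = 161 m.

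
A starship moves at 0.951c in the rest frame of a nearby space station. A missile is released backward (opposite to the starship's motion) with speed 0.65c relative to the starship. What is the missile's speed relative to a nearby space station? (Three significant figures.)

0.788c

Relativistic velocity addition: u = (u' + v)/(1 + u'v/c²), with u' = −0.65c and v = 0.951c.
Numerator: −0.65 + 0.951 = 0.301. Denominator: 1 + (−0.65)(0.951) = 0.38185.
u = 0.301/0.38185 = 0.78827, so the speed is 0.788c.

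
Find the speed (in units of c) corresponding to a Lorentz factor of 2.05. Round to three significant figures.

β = √(1 − 1/γ²) = √(1 − 1/4.2025) = √0.762046 = 0.873.

0.873c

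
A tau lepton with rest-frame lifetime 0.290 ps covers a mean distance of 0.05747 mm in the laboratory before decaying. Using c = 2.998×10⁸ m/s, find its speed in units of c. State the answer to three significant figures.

0.551c

Lab distance = (lab lifetime)·v = γτ·βc, so βγ = d/(cτ) = 5.747×10^-5/(2.998×10⁸ × 2.900×10^-13) = 0.66102.
With βγ = 0.66102: γ² = 1 + (βγ)² = 1.436947, and β = (βγ)/γ = 0.66102/1.19873 = 0.551.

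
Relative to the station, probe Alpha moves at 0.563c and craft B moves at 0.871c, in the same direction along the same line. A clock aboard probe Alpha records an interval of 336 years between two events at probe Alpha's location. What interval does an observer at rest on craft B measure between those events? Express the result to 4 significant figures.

421.7 years

Speed of probe Alpha in craft B's frame: u = (v_A − v_B)/(1 − v_A v_B/c²) = (0.563 − 0.871)/(1 − 0.563×0.871) = −0.308/0.509627 = −0.60436; |u| = 0.60436c.
At |u| = 0.60436c, γ = (1 − 0.365251)^(−1/2) = 1.2552.
The clock on probe Alpha records proper time, so craft B measures Δt = γΔτ = 1.2552 × 336 = 421.7 years.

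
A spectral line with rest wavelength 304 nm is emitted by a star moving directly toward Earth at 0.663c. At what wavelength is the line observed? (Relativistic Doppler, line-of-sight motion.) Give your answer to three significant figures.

137 nm

Relativistic Doppler for wavelength: λ_obs = λ_src · √((1−β)/(1+β)).
With β = 0.663: factor = √(0.337/1.663) = 0.45016.
λ_obs = 304 × 0.45016 = 137 nm.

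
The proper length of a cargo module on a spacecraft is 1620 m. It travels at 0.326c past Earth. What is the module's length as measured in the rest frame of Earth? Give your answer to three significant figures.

1530 m

Lorentz factor: γ = (1 − 0.106276)^(−1/2) = 1.0578.
Along the direction of motion the measured length is L₀/γ = 1620/1.0578 = 1530 m.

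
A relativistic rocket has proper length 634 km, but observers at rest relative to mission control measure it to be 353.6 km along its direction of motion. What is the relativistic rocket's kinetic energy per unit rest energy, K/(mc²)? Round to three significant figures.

γ = L₀/L = 634/353.6 = 1.79299.
K/(mc²) = γ − 1 = 1.79299 − 1 = 0.793.

0.793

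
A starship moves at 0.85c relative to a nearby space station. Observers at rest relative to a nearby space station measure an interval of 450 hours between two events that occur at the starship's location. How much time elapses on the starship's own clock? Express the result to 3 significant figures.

With β = 0.85, γ = 1/√(1 − 0.85²) = 1/√0.2775 = 1.8983.
The starship's clock runs slow as seen from a nearby space station, so Δτ = Δt/γ = 450/1.8983 = 237 hours.

237 hours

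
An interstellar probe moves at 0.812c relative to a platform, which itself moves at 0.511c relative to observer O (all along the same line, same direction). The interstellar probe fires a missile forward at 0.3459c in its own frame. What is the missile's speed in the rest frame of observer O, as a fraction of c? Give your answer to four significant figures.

First combine the missile and interstellar probe (S''→S'): u₁ = (0.3459 + 0.812)/(1 + 0.3459×0.812) = 1.1579/1.2808708 = 0.90399.
Then combine with the platform (S'→S): u = (0.90399 + 0.511)/(1 + 0.90399×0.511) = 1.41499/1.46193889 = 0.96789.

0.9679c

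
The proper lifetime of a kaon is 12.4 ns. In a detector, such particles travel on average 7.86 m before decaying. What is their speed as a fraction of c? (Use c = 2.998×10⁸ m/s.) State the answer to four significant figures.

0.9040c

d = βγcτ ⇒ βγ = d/(cτ) = 7.860 m / (3.71752 m) = 2.1143.
β = (βγ)/√(1+(βγ)²) = 2.1143/√5.47026 = 0.9040.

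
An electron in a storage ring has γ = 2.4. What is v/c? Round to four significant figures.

0.9091

β = √(1 − 1/γ²) = √(1 − 1/5.76) = √0.826389 = 0.9091.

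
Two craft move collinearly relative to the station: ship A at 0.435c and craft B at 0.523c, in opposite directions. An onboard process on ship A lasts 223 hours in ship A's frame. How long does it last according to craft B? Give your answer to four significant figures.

356.7 hours

Speed of ship A in craft B's frame: u = (v_A + v_B)/(1 + v_A v_B/c²) = (0.435 + 0.523)/(1 + 0.435×0.523) = 0.958/1.227505 = 0.78044; |u| = 0.78044c.
At |u| = 0.78044c, γ = (1 − 0.609087)^(−1/2) = 1.5994.
Ship A's interval is proper; time dilation gives Δt_B = γΔτ = 1.5994 × 223 hours = 356.7 hours.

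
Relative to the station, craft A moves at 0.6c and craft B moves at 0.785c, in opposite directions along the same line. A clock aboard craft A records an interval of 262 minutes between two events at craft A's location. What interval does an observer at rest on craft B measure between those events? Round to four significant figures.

777.7 minutes

Speed of craft A in craft B's frame: u = (v_A + v_B)/(1 + v_A v_B/c²) = (0.6 + 0.785)/(1 + 0.6×0.785) = 1.385/1.471 = 0.94154; |u| = 0.94154c.
γ for this relative speed: γ = 1/√(1 − 0.886498) = 2.9682.
Craft A's interval is proper; time dilation gives Δt_B = γΔτ = 2.9682 × 262 minutes = 777.7 minutes.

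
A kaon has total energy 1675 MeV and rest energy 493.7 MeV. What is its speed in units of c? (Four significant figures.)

0.9556c

γ = E/(mc²) = 1675/493.7 = 3.3927.
β = √(1 − 1/γ²) = √(1 − 0.0868779) = √0.9131221 = 0.9556.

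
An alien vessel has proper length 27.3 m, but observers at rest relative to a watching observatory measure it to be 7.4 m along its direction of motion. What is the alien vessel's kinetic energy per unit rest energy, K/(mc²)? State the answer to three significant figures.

γ = L₀/L = 27.3/7.4 = 3.68919.
Since K = (γ−1)mc², K/(mc²) = 3.68919 − 1 = 2.69.

2.69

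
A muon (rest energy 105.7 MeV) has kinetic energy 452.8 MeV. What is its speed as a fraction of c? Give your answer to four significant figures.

K = (γ−1)mc², so γ = 1 + 452.8/105.7 = 5.2838.
Then v/c = √(1 − γ⁻²) = √(1 − 0.0358185) = √0.9641815 = 0.9819.

0.9819c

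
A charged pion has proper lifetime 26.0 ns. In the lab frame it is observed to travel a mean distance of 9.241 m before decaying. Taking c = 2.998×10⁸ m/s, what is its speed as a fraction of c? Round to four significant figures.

d = βγcτ ⇒ βγ = d/(cτ) = 9.241 m / (7.7948 m) = 1.1855.
β = (βγ)/√(1+(βγ)²) = 1.1855/√2.40541 = 0.7644.

0.7644c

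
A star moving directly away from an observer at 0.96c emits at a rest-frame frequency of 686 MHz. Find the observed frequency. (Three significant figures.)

98.0 MHz

Relativistic Doppler (source moving away): f_obs = f_src · √((1−β)/(1+β)).
With β = 0.96: factor = √(0.04/1.96) = 0.14286.
f_obs = 686 × 0.14286 = 98.0 MHz.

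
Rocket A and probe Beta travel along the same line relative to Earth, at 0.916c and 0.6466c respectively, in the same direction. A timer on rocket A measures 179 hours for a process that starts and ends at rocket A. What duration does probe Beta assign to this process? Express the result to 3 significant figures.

238 hours

Speed of rocket A in probe Beta's frame: u = (v_A − v_B)/(1 − v_A v_B/c²) = (0.916 − 0.6466)/(1 − 0.916×0.6466) = 0.2694/0.4077144 = 0.66076; |u| = 0.66076c.
γ for this relative speed: γ = 1/√(1 − 0.436604) = 1.3323.
The clock on rocket A records proper time, so probe Beta measures Δt = γΔτ = 1.3323 × 179 = 238 hours.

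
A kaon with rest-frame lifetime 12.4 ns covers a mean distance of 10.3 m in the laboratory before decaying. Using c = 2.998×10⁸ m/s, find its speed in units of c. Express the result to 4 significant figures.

d = βγcτ ⇒ βγ = d/(cτ) = 10.30 m / (3.71752 m) = 2.7707.
β = (βγ)/√(1+(βγ)²) = 2.7707/√8.67678 = 0.9406.

0.9406c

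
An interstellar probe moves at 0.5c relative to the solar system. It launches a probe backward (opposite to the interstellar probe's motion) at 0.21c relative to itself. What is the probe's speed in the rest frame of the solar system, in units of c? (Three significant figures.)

Relativistic velocity addition: u = (u' + v)/(1 + u'v/c²), with u' = −0.21c and v = 0.5c.
Numerator: −0.21 + 0.5 = 0.29. Denominator: 1 + (−0.21)(0.5) = 0.895.
u = 0.29/0.895 = 0.32402, so the speed is 0.324c.

0.324c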